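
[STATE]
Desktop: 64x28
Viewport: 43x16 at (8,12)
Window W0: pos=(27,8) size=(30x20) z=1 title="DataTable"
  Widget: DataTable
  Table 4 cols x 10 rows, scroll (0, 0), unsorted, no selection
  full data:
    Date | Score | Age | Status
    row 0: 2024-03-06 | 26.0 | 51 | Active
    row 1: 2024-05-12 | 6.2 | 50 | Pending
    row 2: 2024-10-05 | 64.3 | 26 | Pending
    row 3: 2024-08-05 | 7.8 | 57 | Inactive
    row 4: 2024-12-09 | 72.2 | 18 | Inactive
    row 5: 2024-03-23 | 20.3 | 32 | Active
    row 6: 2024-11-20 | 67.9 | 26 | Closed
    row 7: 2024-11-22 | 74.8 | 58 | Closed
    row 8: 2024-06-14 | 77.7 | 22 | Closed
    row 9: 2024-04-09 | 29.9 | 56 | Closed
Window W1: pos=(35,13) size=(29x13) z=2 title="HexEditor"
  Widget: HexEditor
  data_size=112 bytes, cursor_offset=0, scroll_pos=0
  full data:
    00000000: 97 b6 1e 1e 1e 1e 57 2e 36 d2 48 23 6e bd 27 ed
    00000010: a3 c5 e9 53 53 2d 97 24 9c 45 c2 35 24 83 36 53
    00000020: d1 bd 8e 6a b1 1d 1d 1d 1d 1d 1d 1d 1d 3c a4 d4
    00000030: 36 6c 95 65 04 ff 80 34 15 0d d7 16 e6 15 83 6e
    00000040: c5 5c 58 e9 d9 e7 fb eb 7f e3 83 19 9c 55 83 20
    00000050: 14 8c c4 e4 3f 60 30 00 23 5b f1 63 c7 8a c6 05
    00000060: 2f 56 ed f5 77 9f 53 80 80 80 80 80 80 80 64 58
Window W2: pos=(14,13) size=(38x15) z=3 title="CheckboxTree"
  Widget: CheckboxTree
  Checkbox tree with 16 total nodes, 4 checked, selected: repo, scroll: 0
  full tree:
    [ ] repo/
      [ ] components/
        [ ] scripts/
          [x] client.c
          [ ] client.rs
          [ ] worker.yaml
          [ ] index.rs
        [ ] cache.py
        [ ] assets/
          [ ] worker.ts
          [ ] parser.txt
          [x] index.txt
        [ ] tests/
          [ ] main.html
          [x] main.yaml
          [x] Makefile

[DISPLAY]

                   ┃──────────┼─────┼───┼──
      ┏━━━━━━━━━━━━━━━━━━━━━━━━━━━━━━━━━━━━
      ┃ CheckboxTree                       
      ┠────────────────────────────────────
      ┃>[-] repo/                          
      ┃   [-] components/                  
      ┃     [-] scripts/                   
      ┃       [x] client.c                 
      ┃       [ ] client.rs                
      ┃       [ ] worker.yaml              
      ┃       [ ] index.rs                 
      ┃     [ ] cache.py                   
      ┃     [-] assets/                    
      ┃       [ ] worker.ts                
      ┃       [ ] parser.txt               
      ┗━━━━━━━━━━━━━━━━━━━━━━━━━━━━━━━━━━━━


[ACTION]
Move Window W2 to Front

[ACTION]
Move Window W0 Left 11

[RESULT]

        ┃──────────┼─────┼───┼───────┃     
      ┏━━━━━━━━━━━━━━━━━━━━━━━━━━━━━━━━━━━━
      ┃ CheckboxTree                       
      ┠────────────────────────────────────
      ┃>[-] repo/                          
      ┃   [-] components/                  
      ┃     [-] scripts/                   
      ┃       [x] client.c                 
      ┃       [ ] client.rs                
      ┃       [ ] worker.yaml              
      ┃       [ ] index.rs                 
      ┃     [ ] cache.py                   
      ┃     [-] assets/                    
      ┃       [ ] worker.ts                
      ┃       [ ] parser.txt               
      ┗━━━━━━━━━━━━━━━━━━━━━━━━━━━━━━━━━━━━


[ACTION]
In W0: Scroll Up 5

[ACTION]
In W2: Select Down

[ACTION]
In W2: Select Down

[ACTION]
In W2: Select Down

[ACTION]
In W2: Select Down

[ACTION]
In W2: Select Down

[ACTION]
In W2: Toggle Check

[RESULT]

        ┃──────────┼─────┼───┼───────┃     
      ┏━━━━━━━━━━━━━━━━━━━━━━━━━━━━━━━━━━━━
      ┃ CheckboxTree                       
      ┠────────────────────────────────────
      ┃ [-] repo/                          
      ┃   [-] components/                  
      ┃     [-] scripts/                   
      ┃       [x] client.c                 
      ┃       [ ] client.rs                
      ┃>      [x] worker.yaml              
      ┃       [ ] index.rs                 
      ┃     [ ] cache.py                   
      ┃     [-] assets/                    
      ┃       [ ] worker.ts                
      ┃       [ ] parser.txt               
      ┗━━━━━━━━━━━━━━━━━━━━━━━━━━━━━━━━━━━━


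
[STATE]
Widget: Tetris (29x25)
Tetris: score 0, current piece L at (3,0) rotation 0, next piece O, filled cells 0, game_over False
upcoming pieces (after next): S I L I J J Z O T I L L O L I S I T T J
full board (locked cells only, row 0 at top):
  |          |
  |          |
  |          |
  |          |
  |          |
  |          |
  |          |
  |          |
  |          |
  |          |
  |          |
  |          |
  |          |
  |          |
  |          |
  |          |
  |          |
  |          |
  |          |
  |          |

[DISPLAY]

     ▒    │Next:             
   ▒▒▒    │▓▓                
          │▓▓                
          │                  
          │                  
          │                  
          │Score:            
          │0                 
          │                  
          │                  
          │                  
          │                  
          │                  
          │                  
          │                  
          │                  
          │                  
          │                  
          │                  
          │                  
          │                  
          │                  
          │                  
          │                  
          │                  


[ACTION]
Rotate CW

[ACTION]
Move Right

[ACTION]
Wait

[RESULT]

          │Next:             
    ▒     │▓▓                
    ▒     │▓▓                
    ▒▒    │                  
          │                  
          │                  
          │Score:            
          │0                 
          │                  
          │                  
          │                  
          │                  
          │                  
          │                  
          │                  
          │                  
          │                  
          │                  
          │                  
          │                  
          │                  
          │                  
          │                  
          │                  
          │                  


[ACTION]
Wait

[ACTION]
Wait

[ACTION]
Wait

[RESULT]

          │Next:             
          │▓▓                
          │▓▓                
          │                  
    ▒     │                  
    ▒     │                  
    ▒▒    │Score:            
          │0                 
          │                  
          │                  
          │                  
          │                  
          │                  
          │                  
          │                  
          │                  
          │                  
          │                  
          │                  
          │                  
          │                  
          │                  
          │                  
          │                  
          │                  


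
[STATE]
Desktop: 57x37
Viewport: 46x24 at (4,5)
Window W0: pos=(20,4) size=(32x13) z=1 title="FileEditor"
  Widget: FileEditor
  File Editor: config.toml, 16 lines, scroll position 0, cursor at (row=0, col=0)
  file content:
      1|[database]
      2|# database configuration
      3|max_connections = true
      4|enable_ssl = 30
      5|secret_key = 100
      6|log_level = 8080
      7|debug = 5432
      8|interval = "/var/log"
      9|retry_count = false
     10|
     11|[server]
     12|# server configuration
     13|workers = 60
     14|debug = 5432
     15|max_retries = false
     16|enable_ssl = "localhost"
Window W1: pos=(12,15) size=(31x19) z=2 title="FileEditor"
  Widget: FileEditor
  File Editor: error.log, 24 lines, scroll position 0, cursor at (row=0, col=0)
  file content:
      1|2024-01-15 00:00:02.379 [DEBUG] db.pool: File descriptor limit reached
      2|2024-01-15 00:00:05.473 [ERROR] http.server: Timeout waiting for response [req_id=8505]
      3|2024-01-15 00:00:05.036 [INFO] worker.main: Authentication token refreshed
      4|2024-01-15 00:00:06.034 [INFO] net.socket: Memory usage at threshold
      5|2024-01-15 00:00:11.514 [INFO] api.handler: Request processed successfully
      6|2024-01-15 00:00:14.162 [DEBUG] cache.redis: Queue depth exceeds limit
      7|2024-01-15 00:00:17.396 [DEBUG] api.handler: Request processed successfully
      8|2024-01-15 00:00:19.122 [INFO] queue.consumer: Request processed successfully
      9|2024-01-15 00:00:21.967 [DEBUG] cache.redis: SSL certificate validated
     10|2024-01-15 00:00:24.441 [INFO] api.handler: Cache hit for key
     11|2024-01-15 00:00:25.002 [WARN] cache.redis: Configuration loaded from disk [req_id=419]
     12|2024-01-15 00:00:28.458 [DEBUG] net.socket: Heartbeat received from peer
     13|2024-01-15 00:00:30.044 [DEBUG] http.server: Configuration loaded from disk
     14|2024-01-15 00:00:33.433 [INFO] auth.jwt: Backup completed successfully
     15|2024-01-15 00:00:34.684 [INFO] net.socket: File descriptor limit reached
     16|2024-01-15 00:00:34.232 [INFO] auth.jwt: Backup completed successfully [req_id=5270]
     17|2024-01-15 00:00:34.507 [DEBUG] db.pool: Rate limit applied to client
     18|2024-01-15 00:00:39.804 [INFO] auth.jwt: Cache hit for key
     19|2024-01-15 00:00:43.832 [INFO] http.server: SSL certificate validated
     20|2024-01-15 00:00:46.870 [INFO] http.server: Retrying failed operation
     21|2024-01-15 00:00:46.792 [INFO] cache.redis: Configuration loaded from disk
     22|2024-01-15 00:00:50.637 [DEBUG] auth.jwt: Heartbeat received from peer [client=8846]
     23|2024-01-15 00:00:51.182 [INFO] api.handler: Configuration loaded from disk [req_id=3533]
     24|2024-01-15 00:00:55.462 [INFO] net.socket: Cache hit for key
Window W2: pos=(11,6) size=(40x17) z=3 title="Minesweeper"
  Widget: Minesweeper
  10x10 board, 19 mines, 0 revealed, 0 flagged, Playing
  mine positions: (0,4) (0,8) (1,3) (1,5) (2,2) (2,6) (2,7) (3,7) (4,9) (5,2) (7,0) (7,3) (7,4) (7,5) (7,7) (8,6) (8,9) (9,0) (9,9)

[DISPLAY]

                ┃ FileEditor                  
       ┏━━━━━━━━━━━━━━━━━━━━━━━━━━━━━━━━━━━━━━
       ┃ Minesweeper                          
       ┠──────────────────────────────────────
       ┃■■■■■■■■■■                            
       ┃■■■■■■■■■■                            
       ┃■■■■■■■■■■                            
       ┃■■■■■■■■■■                            
       ┃■■■■■■■■■■                            
       ┃■■■■■■■■■■                            
       ┃■■■■■■■■■■                            
       ┃■■■■■■■■■■                            
       ┃■■■■■■■■■■                            
       ┃■■■■■■■■■■                            
       ┃                                      
       ┃                                      
       ┃                                      
       ┗━━━━━━━━━━━━━━━━━━━━━━━━━━━━━━━━━━━━━━
        ┃2024-01-15 00:00:14.162 [DEB░┃       
        ┃2024-01-15 00:00:17.396 [DEB░┃       
        ┃2024-01-15 00:00:19.122 [INF░┃       
        ┃2024-01-15 00:00:21.967 [DEB░┃       
        ┃2024-01-15 00:00:24.441 [INF░┃       
        ┃2024-01-15 00:00:25.002 [WAR░┃       


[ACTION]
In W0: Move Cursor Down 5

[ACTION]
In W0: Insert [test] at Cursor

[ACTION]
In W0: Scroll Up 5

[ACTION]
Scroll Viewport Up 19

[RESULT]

                                              
                                              
                                              
                                              
                ┏━━━━━━━━━━━━━━━━━━━━━━━━━━━━━
                ┃ FileEditor                  
       ┏━━━━━━━━━━━━━━━━━━━━━━━━━━━━━━━━━━━━━━
       ┃ Minesweeper                          
       ┠──────────────────────────────────────
       ┃■■■■■■■■■■                            
       ┃■■■■■■■■■■                            
       ┃■■■■■■■■■■                            
       ┃■■■■■■■■■■                            
       ┃■■■■■■■■■■                            
       ┃■■■■■■■■■■                            
       ┃■■■■■■■■■■                            
       ┃■■■■■■■■■■                            
       ┃■■■■■■■■■■                            
       ┃■■■■■■■■■■                            
       ┃                                      
       ┃                                      
       ┃                                      
       ┗━━━━━━━━━━━━━━━━━━━━━━━━━━━━━━━━━━━━━━
        ┃2024-01-15 00:00:14.162 [DEB░┃       


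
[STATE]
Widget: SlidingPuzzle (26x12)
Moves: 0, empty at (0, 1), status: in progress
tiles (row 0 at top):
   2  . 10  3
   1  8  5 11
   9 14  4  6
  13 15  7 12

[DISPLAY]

┌────┬────┬────┬────┐     
│  2 │    │ 10 │  3 │     
├────┼────┼────┼────┤     
│  1 │  8 │  5 │ 11 │     
├────┼────┼────┼────┤     
│  9 │ 14 │  4 │  6 │     
├────┼────┼────┼────┤     
│ 13 │ 15 │  7 │ 12 │     
└────┴────┴────┴────┘     
Moves: 0                  
                          
                          


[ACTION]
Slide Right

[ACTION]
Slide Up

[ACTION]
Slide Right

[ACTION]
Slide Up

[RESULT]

┌────┬────┬────┬────┐     
│  1 │  2 │ 10 │  3 │     
├────┼────┼────┼────┤     
│  9 │  8 │  5 │ 11 │     
├────┼────┼────┼────┤     
│    │ 14 │  4 │  6 │     
├────┼────┼────┼────┤     
│ 13 │ 15 │  7 │ 12 │     
└────┴────┴────┴────┘     
Moves: 3                  
                          
                          


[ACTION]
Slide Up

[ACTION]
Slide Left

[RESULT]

┌────┬────┬────┬────┐     
│  1 │  2 │ 10 │  3 │     
├────┼────┼────┼────┤     
│  9 │  8 │  5 │ 11 │     
├────┼────┼────┼────┤     
│ 13 │ 14 │  4 │  6 │     
├────┼────┼────┼────┤     
│ 15 │    │  7 │ 12 │     
└────┴────┴────┴────┘     
Moves: 5                  
                          
                          


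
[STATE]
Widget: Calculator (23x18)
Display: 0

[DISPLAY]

                      0
┌───┬───┬───┬───┐      
│ 7 │ 8 │ 9 │ ÷ │      
├───┼───┼───┼───┤      
│ 4 │ 5 │ 6 │ × │      
├───┼───┼───┼───┤      
│ 1 │ 2 │ 3 │ - │      
├───┼───┼───┼───┤      
│ 0 │ . │ = │ + │      
├───┼───┼───┼───┤      
│ C │ MC│ MR│ M+│      
└───┴───┴───┴───┘      
                       
                       
                       
                       
                       
                       


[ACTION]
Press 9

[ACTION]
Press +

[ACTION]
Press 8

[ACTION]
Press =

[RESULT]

                     17
┌───┬───┬───┬───┐      
│ 7 │ 8 │ 9 │ ÷ │      
├───┼───┼───┼───┤      
│ 4 │ 5 │ 6 │ × │      
├───┼───┼───┼───┤      
│ 1 │ 2 │ 3 │ - │      
├───┼───┼───┼───┤      
│ 0 │ . │ = │ + │      
├───┼───┼───┼───┤      
│ C │ MC│ MR│ M+│      
└───┴───┴───┴───┘      
                       
                       
                       
                       
                       
                       


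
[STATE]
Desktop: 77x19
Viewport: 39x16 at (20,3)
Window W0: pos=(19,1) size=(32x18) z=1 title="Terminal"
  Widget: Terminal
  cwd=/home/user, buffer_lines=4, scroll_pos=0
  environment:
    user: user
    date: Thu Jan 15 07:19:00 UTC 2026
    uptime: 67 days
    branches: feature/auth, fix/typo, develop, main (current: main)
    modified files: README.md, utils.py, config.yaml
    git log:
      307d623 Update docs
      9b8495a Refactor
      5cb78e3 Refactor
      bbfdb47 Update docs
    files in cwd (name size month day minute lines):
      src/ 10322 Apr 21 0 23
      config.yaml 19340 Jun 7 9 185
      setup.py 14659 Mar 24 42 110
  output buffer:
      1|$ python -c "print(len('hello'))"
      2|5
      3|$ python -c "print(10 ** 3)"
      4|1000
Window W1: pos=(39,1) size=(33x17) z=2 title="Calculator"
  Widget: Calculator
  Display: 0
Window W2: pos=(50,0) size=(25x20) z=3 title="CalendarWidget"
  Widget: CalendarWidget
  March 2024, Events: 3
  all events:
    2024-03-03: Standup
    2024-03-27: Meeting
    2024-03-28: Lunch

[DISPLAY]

───────────────────┠──────────┃       M
$ python -c "print(┃          ┃Mo Tu We
5                  ┃┌───┬───┬─┃        
$ python -c "print(┃│ 7 │ 8 │ ┃ 4  5  6
1000               ┃├───┼───┼─┃11 12 13
$ █                ┃│ 4 │ 5 │ ┃18 19 20
                   ┃├───┼───┼─┃25 26 27
                   ┃│ 1 │ 2 │ ┃        
                   ┃├───┼───┼─┃        
                   ┃│ 0 │ . │ ┃        
                   ┃├───┼───┼─┃        
                   ┃│ C │ MC│ ┃        
                   ┃└───┴───┴─┃        
                   ┃          ┃        
                   ┗━━━━━━━━━━┃        
━━━━━━━━━━━━━━━━━━━━━━━━━━━━━━┃        


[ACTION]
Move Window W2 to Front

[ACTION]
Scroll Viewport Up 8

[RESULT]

                              ┏━━━━━━━━
━━━━━━━━━━━━━━━━━━━┏━━━━━━━━━━┃ Calenda
 Terminal          ┃ Calculato┠────────
───────────────────┠──────────┃       M
$ python -c "print(┃          ┃Mo Tu We
5                  ┃┌───┬───┬─┃        
$ python -c "print(┃│ 7 │ 8 │ ┃ 4  5  6
1000               ┃├───┼───┼─┃11 12 13
$ █                ┃│ 4 │ 5 │ ┃18 19 20
                   ┃├───┼───┼─┃25 26 27
                   ┃│ 1 │ 2 │ ┃        
                   ┃├───┼───┼─┃        
                   ┃│ 0 │ . │ ┃        
                   ┃├───┼───┼─┃        
                   ┃│ C │ MC│ ┃        
                   ┃└───┴───┴─┃        


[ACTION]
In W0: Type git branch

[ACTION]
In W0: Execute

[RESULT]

                              ┏━━━━━━━━
━━━━━━━━━━━━━━━━━━━┏━━━━━━━━━━┃ Calenda
 Terminal          ┃ Calculato┠────────
───────────────────┠──────────┃       M
$ python -c "print(┃          ┃Mo Tu We
5                  ┃┌───┬───┬─┃        
$ python -c "print(┃│ 7 │ 8 │ ┃ 4  5  6
1000               ┃├───┼───┼─┃11 12 13
$ git branch       ┃│ 4 │ 5 │ ┃18 19 20
  feature/auth     ┃├───┼───┼─┃25 26 27
  fix/typo         ┃│ 1 │ 2 │ ┃        
  develop          ┃├───┼───┼─┃        
* main             ┃│ 0 │ . │ ┃        
$ █                ┃├───┼───┼─┃        
                   ┃│ C │ MC│ ┃        
                   ┃└───┴───┴─┃        


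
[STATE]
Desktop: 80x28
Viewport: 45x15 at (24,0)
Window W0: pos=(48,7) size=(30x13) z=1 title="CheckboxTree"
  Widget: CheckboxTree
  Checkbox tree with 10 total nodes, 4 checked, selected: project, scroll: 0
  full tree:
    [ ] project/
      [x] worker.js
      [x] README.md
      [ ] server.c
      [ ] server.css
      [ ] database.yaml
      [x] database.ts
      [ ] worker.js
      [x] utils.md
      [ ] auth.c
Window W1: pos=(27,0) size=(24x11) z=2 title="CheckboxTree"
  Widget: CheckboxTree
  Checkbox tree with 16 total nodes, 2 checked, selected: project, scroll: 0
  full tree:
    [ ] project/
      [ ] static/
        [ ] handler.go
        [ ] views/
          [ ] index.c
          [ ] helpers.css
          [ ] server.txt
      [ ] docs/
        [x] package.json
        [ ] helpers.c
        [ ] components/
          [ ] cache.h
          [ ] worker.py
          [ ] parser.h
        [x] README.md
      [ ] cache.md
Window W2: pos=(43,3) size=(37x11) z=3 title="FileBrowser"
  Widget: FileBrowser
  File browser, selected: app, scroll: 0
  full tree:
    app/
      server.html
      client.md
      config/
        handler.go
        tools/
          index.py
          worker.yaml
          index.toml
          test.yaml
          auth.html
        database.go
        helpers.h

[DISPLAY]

   ┏━━━━━━━━━━━━━━━━━━━━━━┓                  
   ┃ CheckboxTree         ┃                  
   ┠──────────────────────┨                  
   ┃>[-] project/  ┏━━━━━━━━━━━━━━━━━━━━━━━━━
   ┃   [ ] static/ ┃ FileBrowser             
   ┃     [ ] handle┠─────────────────────────
   ┃     [ ] views/┃> [-] app/               
   ┃       [ ] inde┃    server.html          
   ┃       [ ] help┃    client.md            
   ┃       [ ] serv┃    [+] config/          
   ┗━━━━━━━━━━━━━━━┃                         
                   ┃                         
                   ┃                         
                   ┗━━━━━━━━━━━━━━━━━━━━━━━━━
                        ┃   [ ] server.css   


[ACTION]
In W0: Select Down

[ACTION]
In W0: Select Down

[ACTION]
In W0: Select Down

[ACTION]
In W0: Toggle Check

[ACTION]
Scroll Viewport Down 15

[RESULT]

                   ┗━━━━━━━━━━━━━━━━━━━━━━━━━
                        ┃   [ ] server.css   
                        ┃   [ ] database.yaml
                        ┃   [x] database.ts  
                        ┃   [ ] worker.js    
                        ┃   [x] utils.md     
                        ┗━━━━━━━━━━━━━━━━━━━━
                                             
                                             
                                             
                                             
                                             
                                             
                                             
                                             


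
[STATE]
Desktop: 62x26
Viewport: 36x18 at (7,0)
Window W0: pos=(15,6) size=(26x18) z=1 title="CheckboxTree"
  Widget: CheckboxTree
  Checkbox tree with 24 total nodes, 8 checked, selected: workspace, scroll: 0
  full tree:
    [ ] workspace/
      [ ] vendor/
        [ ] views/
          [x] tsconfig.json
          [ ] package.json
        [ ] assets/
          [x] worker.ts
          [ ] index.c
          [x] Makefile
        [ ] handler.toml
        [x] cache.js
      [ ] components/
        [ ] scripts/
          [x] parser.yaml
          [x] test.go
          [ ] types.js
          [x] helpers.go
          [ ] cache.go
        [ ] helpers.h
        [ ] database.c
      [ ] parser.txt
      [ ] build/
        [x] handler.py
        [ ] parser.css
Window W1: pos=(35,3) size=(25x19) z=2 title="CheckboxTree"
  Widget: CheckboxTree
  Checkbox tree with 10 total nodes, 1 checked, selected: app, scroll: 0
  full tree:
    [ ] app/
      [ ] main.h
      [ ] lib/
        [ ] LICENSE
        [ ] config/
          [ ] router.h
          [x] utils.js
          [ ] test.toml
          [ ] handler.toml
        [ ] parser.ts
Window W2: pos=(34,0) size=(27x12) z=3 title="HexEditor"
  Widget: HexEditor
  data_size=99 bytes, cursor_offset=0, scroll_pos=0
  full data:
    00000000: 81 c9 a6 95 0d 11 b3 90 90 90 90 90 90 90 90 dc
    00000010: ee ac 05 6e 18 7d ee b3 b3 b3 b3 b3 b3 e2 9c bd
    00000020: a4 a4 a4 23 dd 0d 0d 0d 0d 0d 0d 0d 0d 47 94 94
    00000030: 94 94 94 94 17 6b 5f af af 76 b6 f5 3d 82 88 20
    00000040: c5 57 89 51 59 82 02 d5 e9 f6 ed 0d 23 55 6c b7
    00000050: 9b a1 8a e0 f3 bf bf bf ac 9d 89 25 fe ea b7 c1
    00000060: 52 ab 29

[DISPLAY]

                           ┏━━━━━━━━
                           ┃ HexEdit
                           ┠────────
                           ┃00000000
                           ┃00000010
                           ┃00000020
        ┏━━━━━━━━━━━━━━━━━━┃00000030
        ┃ CheckboxTree     ┃00000040
        ┠──────────────────┃00000050
        ┃>[-] workspace/   ┃00000060
        ┃   [-] vendor/    ┃        
        ┃     [-] views/   ┗━━━━━━━━
        ┃       [x] tsconfig┃       
        ┃       [ ] package.┃       
        ┃     [-] assets/   ┃       
        ┃       [x] worker.t┃     [ 
        ┃       [ ] index.c ┃       
        ┃       [x] Makefile┃       


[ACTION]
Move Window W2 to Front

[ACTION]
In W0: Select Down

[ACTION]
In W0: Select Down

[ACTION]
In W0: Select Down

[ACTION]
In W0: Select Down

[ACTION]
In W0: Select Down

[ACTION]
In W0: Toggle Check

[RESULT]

                           ┏━━━━━━━━
                           ┃ HexEdit
                           ┠────────
                           ┃00000000
                           ┃00000010
                           ┃00000020
        ┏━━━━━━━━━━━━━━━━━━┃00000030
        ┃ CheckboxTree     ┃00000040
        ┠──────────────────┃00000050
        ┃ [-] workspace/   ┃00000060
        ┃   [-] vendor/    ┃        
        ┃     [-] views/   ┗━━━━━━━━
        ┃       [x] tsconfig┃       
        ┃       [ ] package.┃       
        ┃>    [x] assets/   ┃       
        ┃       [x] worker.t┃     [ 
        ┃       [x] index.c ┃       
        ┃       [x] Makefile┃       


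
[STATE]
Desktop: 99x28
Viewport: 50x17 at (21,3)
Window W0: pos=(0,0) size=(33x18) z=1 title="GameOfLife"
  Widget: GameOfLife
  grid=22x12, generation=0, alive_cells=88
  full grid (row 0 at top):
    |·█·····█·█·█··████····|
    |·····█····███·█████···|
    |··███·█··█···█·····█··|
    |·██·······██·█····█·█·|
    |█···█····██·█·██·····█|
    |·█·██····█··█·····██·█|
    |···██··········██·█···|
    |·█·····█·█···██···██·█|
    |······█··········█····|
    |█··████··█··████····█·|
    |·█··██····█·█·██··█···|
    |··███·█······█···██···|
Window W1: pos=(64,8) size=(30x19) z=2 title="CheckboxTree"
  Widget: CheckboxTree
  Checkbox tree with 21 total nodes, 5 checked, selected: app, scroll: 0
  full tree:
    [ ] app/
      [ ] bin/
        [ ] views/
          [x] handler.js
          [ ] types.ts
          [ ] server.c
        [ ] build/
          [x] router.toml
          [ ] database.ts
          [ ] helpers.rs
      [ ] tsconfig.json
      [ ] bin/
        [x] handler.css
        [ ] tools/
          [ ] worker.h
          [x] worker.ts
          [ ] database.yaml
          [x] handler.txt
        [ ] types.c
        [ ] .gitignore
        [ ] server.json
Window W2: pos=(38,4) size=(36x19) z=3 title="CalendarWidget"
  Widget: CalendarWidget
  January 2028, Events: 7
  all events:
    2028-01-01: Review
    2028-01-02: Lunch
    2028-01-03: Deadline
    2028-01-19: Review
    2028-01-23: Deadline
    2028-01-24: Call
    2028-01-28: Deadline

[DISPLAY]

           ┃                                      
··         ┃     ┏━━━━━━━━━━━━━━━━━━━━━━━━━━━━━━━━
··         ┃     ┃ CalendarWidget                 
··         ┃     ┠────────────────────────────────
█·         ┃     ┃           January 2028         
·█         ┃     ┃Mo Tu We Th Fr Sa Su            
·█         ┃     ┃                1*  2*          
··         ┃     ┃ 3*  4  5  6  7  8  9           
·█         ┃     ┃10 11 12 13 14 15 16            
··         ┃     ┃17 18 19* 20 21 22 23*          
█·         ┃     ┃24* 25 26 27 28* 29 30          
··         ┃     ┃31                              
··         ┃     ┃                                
           ┃     ┃                                
━━━━━━━━━━━┛     ┃                                
                 ┃                                
                 ┃                                


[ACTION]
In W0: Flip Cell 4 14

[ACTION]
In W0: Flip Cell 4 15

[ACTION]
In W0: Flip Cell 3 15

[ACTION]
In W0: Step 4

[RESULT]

           ┃                                      
··         ┃     ┏━━━━━━━━━━━━━━━━━━━━━━━━━━━━━━━━
··         ┃     ┃ CalendarWidget                 
··         ┃     ┠────────────────────────────────
··         ┃     ┃           January 2028         
·█         ┃     ┃Mo Tu We Th Fr Sa Su            
··         ┃     ┃                1*  2*          
··         ┃     ┃ 3*  4  5  6  7  8  9           
··         ┃     ┃10 11 12 13 14 15 16            
··         ┃     ┃17 18 19* 20 21 22 23*          
··         ┃     ┃24* 25 26 27 28* 29 30          
█·         ┃     ┃31                              
··         ┃     ┃                                
           ┃     ┃                                
━━━━━━━━━━━┛     ┃                                
                 ┃                                
                 ┃                                


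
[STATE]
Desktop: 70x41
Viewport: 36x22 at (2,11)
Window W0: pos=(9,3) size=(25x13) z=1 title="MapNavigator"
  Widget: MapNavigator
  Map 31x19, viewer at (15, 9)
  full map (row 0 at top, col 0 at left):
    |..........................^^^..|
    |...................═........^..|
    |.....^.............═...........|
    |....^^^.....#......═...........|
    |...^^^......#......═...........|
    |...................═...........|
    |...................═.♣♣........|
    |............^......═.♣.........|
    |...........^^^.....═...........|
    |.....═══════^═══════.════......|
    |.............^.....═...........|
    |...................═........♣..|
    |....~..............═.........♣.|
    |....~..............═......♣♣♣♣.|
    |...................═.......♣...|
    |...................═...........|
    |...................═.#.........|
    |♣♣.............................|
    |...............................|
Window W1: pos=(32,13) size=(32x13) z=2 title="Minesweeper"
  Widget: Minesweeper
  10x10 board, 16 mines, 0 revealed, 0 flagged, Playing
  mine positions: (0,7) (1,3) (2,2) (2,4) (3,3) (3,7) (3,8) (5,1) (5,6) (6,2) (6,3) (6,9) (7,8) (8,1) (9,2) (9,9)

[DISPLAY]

       ┃.........^.....═.......┃    
       ┃...............═.......┃    
       ┃~..............═......┏━━━━━
       ┃~..............═......┃ Mine
       ┗━━━━━━━━━━━━━━━━━━━━━━┠─────
                              ┃■■■■■
                              ┃■■■■■
                              ┃■■■■■
                              ┃■■■■■
                              ┃■■■■■
                              ┃■■■■■
                              ┃■■■■■
                              ┃■■■■■
                              ┃■■■■■
                              ┗━━━━━
                                    
                                    
                                    
                                    
                                    
                                    
                                    


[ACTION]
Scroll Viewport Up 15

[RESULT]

                                    
                                    
                                    
       ┏━━━━━━━━━━━━━━━━━━━━━━━┓    
       ┃ MapNavigator          ┃    
       ┠───────────────────────┨    
       ┃...............═.......┃    
       ┃...............═.♣♣....┃    
       ┃........^......═.♣.....┃    
       ┃.......^^^.....═.......┃    
       ┃.═══════^══@════.════..┃    
       ┃.........^.....═.......┃    
       ┃...............═.......┃    
       ┃~..............═......┏━━━━━
       ┃~..............═......┃ Mine
       ┗━━━━━━━━━━━━━━━━━━━━━━┠─────
                              ┃■■■■■
                              ┃■■■■■
                              ┃■■■■■
                              ┃■■■■■
                              ┃■■■■■
                              ┃■■■■■


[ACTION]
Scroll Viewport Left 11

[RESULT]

                                    
                                    
                                    
         ┏━━━━━━━━━━━━━━━━━━━━━━━┓  
         ┃ MapNavigator          ┃  
         ┠───────────────────────┨  
         ┃...............═.......┃  
         ┃...............═.♣♣....┃  
         ┃........^......═.♣.....┃  
         ┃.......^^^.....═.......┃  
         ┃.═══════^══@════.════..┃  
         ┃.........^.....═.......┃  
         ┃...............═.......┃  
         ┃~..............═......┏━━━
         ┃~..............═......┃ Mi
         ┗━━━━━━━━━━━━━━━━━━━━━━┠───
                                ┃■■■
                                ┃■■■
                                ┃■■■
                                ┃■■■
                                ┃■■■
                                ┃■■■


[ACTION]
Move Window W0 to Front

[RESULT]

                                    
                                    
                                    
         ┏━━━━━━━━━━━━━━━━━━━━━━━┓  
         ┃ MapNavigator          ┃  
         ┠───────────────────────┨  
         ┃...............═.......┃  
         ┃...............═.♣♣....┃  
         ┃........^......═.♣.....┃  
         ┃.......^^^.....═.......┃  
         ┃.═══════^══@════.════..┃  
         ┃.........^.....═.......┃  
         ┃...............═.......┃  
         ┃~..............═.......┃━━
         ┃~..............═......♣┃Mi
         ┗━━━━━━━━━━━━━━━━━━━━━━━┛──
                                ┃■■■
                                ┃■■■
                                ┃■■■
                                ┃■■■
                                ┃■■■
                                ┃■■■


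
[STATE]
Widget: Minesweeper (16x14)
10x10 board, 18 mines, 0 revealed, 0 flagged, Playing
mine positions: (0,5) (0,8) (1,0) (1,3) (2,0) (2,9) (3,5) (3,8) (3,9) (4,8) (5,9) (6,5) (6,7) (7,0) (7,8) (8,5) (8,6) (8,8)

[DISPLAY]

■■■■■■■■■■      
■■■■■■■■■■      
■■■■■■■■■■      
■■■■■■■■■■      
■■■■■■■■■■      
■■■■■■■■■■      
■■■■■■■■■■      
■■■■■■■■■■      
■■■■■■■■■■      
■■■■■■■■■■      
                
                
                
                


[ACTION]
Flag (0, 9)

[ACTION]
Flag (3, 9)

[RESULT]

■■■■■■■■■⚑      
■■■■■■■■■■      
■■■■■■■■■■      
■■■■■■■■■⚑      
■■■■■■■■■■      
■■■■■■■■■■      
■■■■■■■■■■      
■■■■■■■■■■      
■■■■■■■■■■      
■■■■■■■■■■      
                
                
                
                


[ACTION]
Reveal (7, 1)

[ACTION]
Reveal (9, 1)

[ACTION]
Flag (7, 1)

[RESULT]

■■■■■■■■■⚑      
■■■■■■■■■■      
■2112■■■■■      
11  1■■■■⚑      
    1■■■■■      
    1■■■■■      
11  1■■■■■      
■1  2■■■■■      
11  1■■■■■      
    1■■■■■      
                
                
                
                
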